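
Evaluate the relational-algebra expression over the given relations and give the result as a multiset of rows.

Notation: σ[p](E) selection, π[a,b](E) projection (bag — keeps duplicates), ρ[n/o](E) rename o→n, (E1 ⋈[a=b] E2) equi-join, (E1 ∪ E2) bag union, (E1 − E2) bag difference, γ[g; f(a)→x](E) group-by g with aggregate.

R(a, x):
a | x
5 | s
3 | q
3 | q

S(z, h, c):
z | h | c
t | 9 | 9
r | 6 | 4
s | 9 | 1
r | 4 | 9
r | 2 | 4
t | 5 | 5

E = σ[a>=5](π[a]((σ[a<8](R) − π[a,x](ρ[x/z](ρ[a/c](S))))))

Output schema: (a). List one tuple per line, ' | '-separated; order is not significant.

Per-node cardinality:
  R → 3
  σ[a<8](R) → 3
  S → 6
  ρ[a/c](S) → 6
  ρ[x/z](ρ[a/c](S)) → 6
  π[a,x](ρ[x/z](ρ[a/c](S))) → 6
  (σ[a<8](R) − π[a,x](ρ[x/z](ρ[a/c](S)))) → 3
  π[a]((σ[a<8](R) − π[a,x](ρ[x/z](ρ[a/c](S))))) → 3
  σ[a>=5](π[a]((σ[a<8](R) − π[a,x](ρ[x/z](ρ[a/c](S)))))) → 1

== RESULT ==
a
5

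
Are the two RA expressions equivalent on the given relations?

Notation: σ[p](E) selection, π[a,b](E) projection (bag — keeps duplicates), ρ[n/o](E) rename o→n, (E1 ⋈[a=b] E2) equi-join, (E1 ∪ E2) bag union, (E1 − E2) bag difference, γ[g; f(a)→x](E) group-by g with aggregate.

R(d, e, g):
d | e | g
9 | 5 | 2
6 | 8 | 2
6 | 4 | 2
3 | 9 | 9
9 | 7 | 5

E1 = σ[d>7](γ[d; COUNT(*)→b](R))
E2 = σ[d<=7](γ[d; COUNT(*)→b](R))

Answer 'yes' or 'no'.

E1 stepwise |·|:
  R → 5
  γ[d; COUNT(*)→b](R) → 3
  σ[d>7](γ[d; COUNT(*)→b](R)) → 1
E2 stepwise |·|:
  R → 5
  γ[d; COUNT(*)→b](R) → 3
  σ[d<=7](γ[d; COUNT(*)→b](R)) → 2

E1 result:
d | b
9 | 2
E2 result:
d | b
3 | 1
6 | 2
Witness: (3, 1) appears 0× in E1 but 1× in E2.

no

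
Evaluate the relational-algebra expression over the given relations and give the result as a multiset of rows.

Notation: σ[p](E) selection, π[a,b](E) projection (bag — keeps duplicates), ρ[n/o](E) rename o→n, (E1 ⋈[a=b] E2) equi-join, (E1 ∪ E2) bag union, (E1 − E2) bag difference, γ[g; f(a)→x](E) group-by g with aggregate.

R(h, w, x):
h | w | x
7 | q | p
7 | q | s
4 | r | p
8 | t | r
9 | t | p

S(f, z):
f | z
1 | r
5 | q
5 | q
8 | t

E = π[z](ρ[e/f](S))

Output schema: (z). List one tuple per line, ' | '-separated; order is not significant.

Subexpression sizes:
  S → 4
  ρ[e/f](S) → 4
  π[z](ρ[e/f](S)) → 4

== RESULT ==
z
q
q
r
t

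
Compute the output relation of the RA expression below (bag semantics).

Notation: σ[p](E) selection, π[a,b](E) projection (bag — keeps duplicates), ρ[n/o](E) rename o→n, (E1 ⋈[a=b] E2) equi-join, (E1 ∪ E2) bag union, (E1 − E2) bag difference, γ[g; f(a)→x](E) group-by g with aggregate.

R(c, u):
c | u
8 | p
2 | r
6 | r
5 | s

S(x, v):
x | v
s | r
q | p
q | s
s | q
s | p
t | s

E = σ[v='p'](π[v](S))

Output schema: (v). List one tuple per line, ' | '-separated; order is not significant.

Stepwise |·|:
  S → 6
  π[v](S) → 6
  σ[v='p'](π[v](S)) → 2

== RESULT ==
v
p
p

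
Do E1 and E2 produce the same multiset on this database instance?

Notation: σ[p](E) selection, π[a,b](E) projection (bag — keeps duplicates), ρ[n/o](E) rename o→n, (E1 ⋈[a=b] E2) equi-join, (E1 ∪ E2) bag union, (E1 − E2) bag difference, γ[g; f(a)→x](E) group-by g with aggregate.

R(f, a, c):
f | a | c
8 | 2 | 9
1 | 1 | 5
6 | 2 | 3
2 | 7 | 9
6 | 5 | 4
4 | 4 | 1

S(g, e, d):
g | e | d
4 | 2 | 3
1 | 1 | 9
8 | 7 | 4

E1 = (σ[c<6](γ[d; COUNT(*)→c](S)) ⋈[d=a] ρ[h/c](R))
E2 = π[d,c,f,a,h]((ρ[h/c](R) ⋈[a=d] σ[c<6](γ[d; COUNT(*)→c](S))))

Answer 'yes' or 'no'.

E1 subexpression sizes:
  S → 3
  γ[d; COUNT(*)→c](S) → 3
  σ[c<6](γ[d; COUNT(*)→c](S)) → 3
  R → 6
  ρ[h/c](R) → 6
  (σ[c<6](γ[d; COUNT(*)→c](S)) ⋈[d=a] ρ[h/c](R)) → 1
E2 subexpression sizes:
  R → 6
  ρ[h/c](R) → 6
  S → 3
  γ[d; COUNT(*)→c](S) → 3
  σ[c<6](γ[d; COUNT(*)→c](S)) → 3
  (ρ[h/c](R) ⋈[a=d] σ[c<6](γ[d; COUNT(*)→c](S))) → 1
  π[d,c,f,a,h]((ρ[h/c](R) ⋈[a=d] σ[c<6](γ[d; COUNT(*)→c](S)))) → 1

E1 and E2 produce the same multiset:
d | c | f | a | h
4 | 1 | 4 | 4 | 1

yes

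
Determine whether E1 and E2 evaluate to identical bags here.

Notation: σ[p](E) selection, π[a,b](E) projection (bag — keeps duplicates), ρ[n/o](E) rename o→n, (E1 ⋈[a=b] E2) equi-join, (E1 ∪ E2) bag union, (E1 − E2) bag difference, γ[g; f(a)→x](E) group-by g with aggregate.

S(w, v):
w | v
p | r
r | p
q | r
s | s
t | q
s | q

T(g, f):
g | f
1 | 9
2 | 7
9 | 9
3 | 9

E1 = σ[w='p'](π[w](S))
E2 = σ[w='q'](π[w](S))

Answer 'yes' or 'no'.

E1 subexpression sizes:
  S → 6
  π[w](S) → 6
  σ[w='p'](π[w](S)) → 1
E2 subexpression sizes:
  S → 6
  π[w](S) → 6
  σ[w='q'](π[w](S)) → 1

E1 result:
w
p
E2 result:
w
q
Witness: ('p',) appears 1× in E1 but 0× in E2.

no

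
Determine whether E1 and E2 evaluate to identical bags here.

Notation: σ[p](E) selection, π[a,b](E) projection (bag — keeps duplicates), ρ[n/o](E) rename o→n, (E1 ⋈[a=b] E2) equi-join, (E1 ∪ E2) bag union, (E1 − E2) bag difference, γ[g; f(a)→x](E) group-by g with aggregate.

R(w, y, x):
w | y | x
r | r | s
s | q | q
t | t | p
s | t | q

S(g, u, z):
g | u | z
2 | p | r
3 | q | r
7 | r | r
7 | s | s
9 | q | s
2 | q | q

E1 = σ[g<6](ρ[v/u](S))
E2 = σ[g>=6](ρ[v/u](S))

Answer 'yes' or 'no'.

E1 subexpression sizes:
  S → 6
  ρ[v/u](S) → 6
  σ[g<6](ρ[v/u](S)) → 3
E2 subexpression sizes:
  S → 6
  ρ[v/u](S) → 6
  σ[g>=6](ρ[v/u](S)) → 3

E1 result:
g | v | z
2 | p | r
2 | q | q
3 | q | r
E2 result:
g | v | z
7 | r | r
7 | s | s
9 | q | s
Witness: (2, 'p', 'r') appears 1× in E1 but 0× in E2.

no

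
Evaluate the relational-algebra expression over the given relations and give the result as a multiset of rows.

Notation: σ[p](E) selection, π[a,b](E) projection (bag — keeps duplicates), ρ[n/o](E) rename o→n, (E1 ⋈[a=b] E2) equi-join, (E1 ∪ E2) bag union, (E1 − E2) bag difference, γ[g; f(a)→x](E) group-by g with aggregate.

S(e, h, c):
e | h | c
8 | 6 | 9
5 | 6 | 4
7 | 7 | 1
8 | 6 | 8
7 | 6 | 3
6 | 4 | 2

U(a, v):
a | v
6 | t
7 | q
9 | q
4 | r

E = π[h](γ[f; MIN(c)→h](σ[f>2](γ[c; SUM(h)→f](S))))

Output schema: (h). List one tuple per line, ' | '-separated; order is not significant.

Row counts bottom-up:
  S → 6
  γ[c; SUM(h)→f](S) → 6
  σ[f>2](γ[c; SUM(h)→f](S)) → 6
  γ[f; MIN(c)→h](σ[f>2](γ[c; SUM(h)→f](S))) → 3
  π[h](γ[f; MIN(c)→h](σ[f>2](γ[c; SUM(h)→f](S)))) → 3

== RESULT ==
h
1
2
3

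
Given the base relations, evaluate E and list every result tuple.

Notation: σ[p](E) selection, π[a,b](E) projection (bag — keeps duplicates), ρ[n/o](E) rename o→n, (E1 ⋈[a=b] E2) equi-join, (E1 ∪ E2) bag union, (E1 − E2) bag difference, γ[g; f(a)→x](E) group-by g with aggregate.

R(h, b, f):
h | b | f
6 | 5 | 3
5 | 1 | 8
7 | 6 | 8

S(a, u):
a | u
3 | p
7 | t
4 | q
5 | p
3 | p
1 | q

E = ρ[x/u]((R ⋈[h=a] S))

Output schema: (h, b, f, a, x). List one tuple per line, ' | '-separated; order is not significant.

Stepwise |·|:
  R → 3
  S → 6
  (R ⋈[h=a] S) → 2
  ρ[x/u]((R ⋈[h=a] S)) → 2

== RESULT ==
h | b | f | a | x
5 | 1 | 8 | 5 | p
7 | 6 | 8 | 7 | t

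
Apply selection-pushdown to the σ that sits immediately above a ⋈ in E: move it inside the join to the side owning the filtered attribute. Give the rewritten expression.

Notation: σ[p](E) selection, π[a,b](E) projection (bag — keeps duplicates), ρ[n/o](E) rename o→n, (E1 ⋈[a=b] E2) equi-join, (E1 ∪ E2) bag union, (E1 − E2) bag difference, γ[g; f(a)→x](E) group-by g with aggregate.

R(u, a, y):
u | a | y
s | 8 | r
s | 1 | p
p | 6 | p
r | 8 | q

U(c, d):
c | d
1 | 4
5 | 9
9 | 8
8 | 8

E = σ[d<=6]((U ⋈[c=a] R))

σ filters on d, owned by the left side.
E' = (σ[d<=6](U) ⋈[c=a] R)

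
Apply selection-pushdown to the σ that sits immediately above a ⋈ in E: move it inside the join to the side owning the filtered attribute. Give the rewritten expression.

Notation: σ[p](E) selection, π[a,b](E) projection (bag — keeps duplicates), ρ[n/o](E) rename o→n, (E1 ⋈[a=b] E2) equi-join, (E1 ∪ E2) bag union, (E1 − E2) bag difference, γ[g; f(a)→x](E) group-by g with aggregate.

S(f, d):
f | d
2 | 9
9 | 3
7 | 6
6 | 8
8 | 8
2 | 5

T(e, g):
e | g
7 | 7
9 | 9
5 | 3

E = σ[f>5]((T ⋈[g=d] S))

σ filters on f, owned by the right side.
E' = (T ⋈[g=d] σ[f>5](S))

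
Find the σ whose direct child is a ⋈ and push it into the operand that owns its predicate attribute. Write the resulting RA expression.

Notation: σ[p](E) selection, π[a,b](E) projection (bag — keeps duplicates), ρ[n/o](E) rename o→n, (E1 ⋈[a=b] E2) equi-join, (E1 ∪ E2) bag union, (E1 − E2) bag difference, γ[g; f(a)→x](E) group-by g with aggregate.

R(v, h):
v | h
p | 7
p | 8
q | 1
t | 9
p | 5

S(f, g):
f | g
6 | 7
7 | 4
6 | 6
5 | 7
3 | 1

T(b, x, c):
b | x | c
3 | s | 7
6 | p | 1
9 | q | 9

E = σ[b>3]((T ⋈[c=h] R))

σ filters on b, owned by the left side.
E' = (σ[b>3](T) ⋈[c=h] R)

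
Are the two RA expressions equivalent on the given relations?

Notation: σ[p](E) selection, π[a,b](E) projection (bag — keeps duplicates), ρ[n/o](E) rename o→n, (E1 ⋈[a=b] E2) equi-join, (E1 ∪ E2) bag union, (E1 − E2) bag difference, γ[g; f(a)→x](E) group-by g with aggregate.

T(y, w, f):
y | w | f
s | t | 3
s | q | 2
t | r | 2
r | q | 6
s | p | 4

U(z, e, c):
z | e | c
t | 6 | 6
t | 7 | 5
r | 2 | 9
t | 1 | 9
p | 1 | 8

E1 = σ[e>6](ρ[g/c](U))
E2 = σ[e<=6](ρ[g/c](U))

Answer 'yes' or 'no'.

E1 subexpression sizes:
  U → 5
  ρ[g/c](U) → 5
  σ[e>6](ρ[g/c](U)) → 1
E2 subexpression sizes:
  U → 5
  ρ[g/c](U) → 5
  σ[e<=6](ρ[g/c](U)) → 4

E1 result:
z | e | g
t | 7 | 5
E2 result:
z | e | g
p | 1 | 8
r | 2 | 9
t | 1 | 9
t | 6 | 6
Witness: ('r', 2, 9) appears 0× in E1 but 1× in E2.

no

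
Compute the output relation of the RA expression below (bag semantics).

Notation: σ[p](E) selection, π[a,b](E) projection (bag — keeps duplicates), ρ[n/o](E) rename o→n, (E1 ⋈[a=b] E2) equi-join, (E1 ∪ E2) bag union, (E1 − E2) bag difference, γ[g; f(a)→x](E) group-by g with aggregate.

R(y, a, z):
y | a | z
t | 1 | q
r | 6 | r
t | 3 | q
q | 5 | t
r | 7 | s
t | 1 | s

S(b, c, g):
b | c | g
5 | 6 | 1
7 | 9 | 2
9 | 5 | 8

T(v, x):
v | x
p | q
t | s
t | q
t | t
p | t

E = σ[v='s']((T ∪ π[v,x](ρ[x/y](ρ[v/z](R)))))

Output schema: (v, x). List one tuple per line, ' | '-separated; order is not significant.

Row counts bottom-up:
  T → 5
  R → 6
  ρ[v/z](R) → 6
  ρ[x/y](ρ[v/z](R)) → 6
  π[v,x](ρ[x/y](ρ[v/z](R))) → 6
  (T ∪ π[v,x](ρ[x/y](ρ[v/z](R)))) → 11
  σ[v='s']((T ∪ π[v,x](ρ[x/y](ρ[v/z](R))))) → 2

== RESULT ==
v | x
s | r
s | t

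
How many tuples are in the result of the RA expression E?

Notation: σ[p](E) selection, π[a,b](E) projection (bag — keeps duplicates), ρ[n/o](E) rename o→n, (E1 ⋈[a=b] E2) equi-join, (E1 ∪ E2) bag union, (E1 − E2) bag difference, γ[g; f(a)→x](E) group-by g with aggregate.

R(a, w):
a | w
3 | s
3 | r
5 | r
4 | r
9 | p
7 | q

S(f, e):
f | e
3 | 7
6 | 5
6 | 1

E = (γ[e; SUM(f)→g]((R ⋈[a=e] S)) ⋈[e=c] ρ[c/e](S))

Per-node cardinality:
  R → 6
  S → 3
  (R ⋈[a=e] S) → 2
  γ[e; SUM(f)→g]((R ⋈[a=e] S)) → 2
  S → 3
  ρ[c/e](S) → 3
  (γ[e; SUM(f)→g]((R ⋈[a=e] S)) ⋈[e=c] ρ[c/e](S)) → 2

|E| = 2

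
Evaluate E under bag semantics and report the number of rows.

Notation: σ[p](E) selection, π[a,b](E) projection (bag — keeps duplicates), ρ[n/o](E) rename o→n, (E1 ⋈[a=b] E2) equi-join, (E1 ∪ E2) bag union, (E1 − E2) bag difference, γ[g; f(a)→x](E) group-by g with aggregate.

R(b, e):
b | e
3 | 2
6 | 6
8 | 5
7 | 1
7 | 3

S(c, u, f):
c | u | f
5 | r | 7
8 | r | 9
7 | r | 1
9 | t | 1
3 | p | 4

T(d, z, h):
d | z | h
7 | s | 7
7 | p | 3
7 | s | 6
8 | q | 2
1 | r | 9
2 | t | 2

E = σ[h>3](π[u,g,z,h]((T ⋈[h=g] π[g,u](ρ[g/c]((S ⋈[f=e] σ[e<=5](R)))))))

Per-node cardinality:
  T → 6
  S → 5
  R → 5
  σ[e<=5](R) → 4
  (S ⋈[f=e] σ[e<=5](R)) → 2
  ρ[g/c]((S ⋈[f=e] σ[e<=5](R))) → 2
  π[g,u](ρ[g/c]((S ⋈[f=e] σ[e<=5](R)))) → 2
  (T ⋈[h=g] π[g,u](ρ[g/c]((S ⋈[f=e] σ[e<=5](R))))) → 2
  π[u,g,z,h]((T ⋈[h=g] π[g,u](ρ[g/c]((S ⋈[f=e] σ[e<=5](R)))))) → 2
  σ[h>3](π[u,g,z,h]((T ⋈[h=g] π[g,u](ρ[g/c]((S ⋈[f=e] σ[e<=5](R))))))) → 2

|E| = 2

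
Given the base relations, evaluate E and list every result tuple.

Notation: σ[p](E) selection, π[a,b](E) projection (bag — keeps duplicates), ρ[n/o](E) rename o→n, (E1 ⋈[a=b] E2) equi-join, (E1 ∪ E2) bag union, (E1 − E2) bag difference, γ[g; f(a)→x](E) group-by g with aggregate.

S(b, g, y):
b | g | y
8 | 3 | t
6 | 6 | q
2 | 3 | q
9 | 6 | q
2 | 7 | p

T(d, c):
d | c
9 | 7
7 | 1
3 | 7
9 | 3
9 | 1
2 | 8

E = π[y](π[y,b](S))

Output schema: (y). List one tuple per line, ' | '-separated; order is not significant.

Subexpression sizes:
  S → 5
  π[y,b](S) → 5
  π[y](π[y,b](S)) → 5

== RESULT ==
y
p
q
q
q
t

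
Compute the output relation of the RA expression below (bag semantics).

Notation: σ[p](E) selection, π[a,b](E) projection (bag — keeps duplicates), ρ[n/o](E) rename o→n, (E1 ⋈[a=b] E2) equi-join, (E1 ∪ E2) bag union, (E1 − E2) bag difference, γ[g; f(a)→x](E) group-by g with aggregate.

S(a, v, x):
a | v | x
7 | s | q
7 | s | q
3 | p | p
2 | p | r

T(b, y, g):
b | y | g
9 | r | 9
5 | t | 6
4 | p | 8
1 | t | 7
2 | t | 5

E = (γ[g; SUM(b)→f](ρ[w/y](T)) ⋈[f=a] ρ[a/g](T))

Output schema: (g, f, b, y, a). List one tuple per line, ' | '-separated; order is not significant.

Per-node cardinality:
  T → 5
  ρ[w/y](T) → 5
  γ[g; SUM(b)→f](ρ[w/y](T)) → 5
  T → 5
  ρ[a/g](T) → 5
  (γ[g; SUM(b)→f](ρ[w/y](T)) ⋈[f=a] ρ[a/g](T)) → 2

== RESULT ==
g | f | b | y | a
6 | 5 | 2 | t | 5
9 | 9 | 9 | r | 9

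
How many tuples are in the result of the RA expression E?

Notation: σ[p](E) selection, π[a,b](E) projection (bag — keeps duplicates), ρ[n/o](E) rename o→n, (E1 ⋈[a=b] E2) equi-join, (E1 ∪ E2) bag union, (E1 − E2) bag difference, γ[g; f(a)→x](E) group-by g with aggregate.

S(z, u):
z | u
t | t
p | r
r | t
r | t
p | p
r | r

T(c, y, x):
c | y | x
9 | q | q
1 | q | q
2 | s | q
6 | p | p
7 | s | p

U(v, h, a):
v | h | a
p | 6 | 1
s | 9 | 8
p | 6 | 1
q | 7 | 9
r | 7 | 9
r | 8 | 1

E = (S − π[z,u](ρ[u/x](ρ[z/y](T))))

Row counts bottom-up:
  S → 6
  T → 5
  ρ[z/y](T) → 5
  ρ[u/x](ρ[z/y](T)) → 5
  π[z,u](ρ[u/x](ρ[z/y](T))) → 5
  (S − π[z,u](ρ[u/x](ρ[z/y](T)))) → 5

|E| = 5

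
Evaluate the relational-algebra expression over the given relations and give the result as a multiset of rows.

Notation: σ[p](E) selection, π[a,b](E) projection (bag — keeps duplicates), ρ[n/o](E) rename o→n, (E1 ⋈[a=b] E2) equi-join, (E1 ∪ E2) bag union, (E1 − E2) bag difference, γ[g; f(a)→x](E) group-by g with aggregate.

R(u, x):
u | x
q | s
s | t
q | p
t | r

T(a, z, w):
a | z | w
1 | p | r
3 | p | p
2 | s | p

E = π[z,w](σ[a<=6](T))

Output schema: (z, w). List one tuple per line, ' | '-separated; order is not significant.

Per-node cardinality:
  T → 3
  σ[a<=6](T) → 3
  π[z,w](σ[a<=6](T)) → 3

== RESULT ==
z | w
p | p
p | r
s | p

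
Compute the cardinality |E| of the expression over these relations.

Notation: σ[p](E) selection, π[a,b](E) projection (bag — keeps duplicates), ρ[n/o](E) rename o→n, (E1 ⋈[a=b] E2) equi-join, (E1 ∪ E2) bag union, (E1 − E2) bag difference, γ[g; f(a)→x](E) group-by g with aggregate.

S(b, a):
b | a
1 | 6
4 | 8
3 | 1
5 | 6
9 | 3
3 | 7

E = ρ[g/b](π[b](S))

Per-node cardinality:
  S → 6
  π[b](S) → 6
  ρ[g/b](π[b](S)) → 6

|E| = 6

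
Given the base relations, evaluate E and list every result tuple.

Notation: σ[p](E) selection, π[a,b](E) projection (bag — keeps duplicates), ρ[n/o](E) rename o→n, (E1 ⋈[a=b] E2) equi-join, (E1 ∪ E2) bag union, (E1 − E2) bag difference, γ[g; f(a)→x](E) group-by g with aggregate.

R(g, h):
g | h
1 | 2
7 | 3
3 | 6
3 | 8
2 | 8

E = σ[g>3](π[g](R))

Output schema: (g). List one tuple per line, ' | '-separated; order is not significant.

Stepwise |·|:
  R → 5
  π[g](R) → 5
  σ[g>3](π[g](R)) → 1

== RESULT ==
g
7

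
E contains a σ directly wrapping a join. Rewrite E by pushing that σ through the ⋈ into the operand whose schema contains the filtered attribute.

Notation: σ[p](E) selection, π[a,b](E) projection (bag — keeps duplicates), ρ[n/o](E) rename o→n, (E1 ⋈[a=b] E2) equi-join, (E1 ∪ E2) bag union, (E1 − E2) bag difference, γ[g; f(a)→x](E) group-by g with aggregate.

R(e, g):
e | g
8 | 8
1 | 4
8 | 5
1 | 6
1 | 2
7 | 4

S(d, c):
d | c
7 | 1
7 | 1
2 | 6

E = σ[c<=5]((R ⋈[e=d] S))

σ filters on c, owned by the right side.
E' = (R ⋈[e=d] σ[c<=5](S))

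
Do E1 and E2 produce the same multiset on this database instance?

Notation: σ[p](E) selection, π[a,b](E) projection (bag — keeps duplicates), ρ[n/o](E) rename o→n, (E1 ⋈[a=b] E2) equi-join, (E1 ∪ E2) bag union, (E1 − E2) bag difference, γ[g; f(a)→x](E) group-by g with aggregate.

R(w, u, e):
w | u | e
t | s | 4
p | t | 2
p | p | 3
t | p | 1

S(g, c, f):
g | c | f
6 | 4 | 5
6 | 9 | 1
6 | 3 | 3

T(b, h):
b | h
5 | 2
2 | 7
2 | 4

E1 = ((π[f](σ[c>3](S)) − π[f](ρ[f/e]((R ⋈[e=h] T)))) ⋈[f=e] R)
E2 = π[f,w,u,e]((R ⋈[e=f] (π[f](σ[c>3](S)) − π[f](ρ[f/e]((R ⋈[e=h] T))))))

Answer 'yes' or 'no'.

E1 per-node cardinality:
  S → 3
  σ[c>3](S) → 2
  π[f](σ[c>3](S)) → 2
  R → 4
  T → 3
  (R ⋈[e=h] T) → 2
  ρ[f/e]((R ⋈[e=h] T)) → 2
  π[f](ρ[f/e]((R ⋈[e=h] T))) → 2
  (π[f](σ[c>3](S)) − π[f](ρ[f/e]((R ⋈[e=h] T)))) → 2
  R → 4
  ((π[f](σ[c>3](S)) − π[f](ρ[f/e]((R ⋈[e=h] T)))) ⋈[f=e] R) → 1
E2 per-node cardinality:
  R → 4
  S → 3
  σ[c>3](S) → 2
  π[f](σ[c>3](S)) → 2
  R → 4
  T → 3
  (R ⋈[e=h] T) → 2
  ρ[f/e]((R ⋈[e=h] T)) → 2
  π[f](ρ[f/e]((R ⋈[e=h] T))) → 2
  (π[f](σ[c>3](S)) − π[f](ρ[f/e]((R ⋈[e=h] T)))) → 2
  (R ⋈[e=f] (π[f](σ[c>3](S)) − π[f](ρ[f/e]((R ⋈[e=h] T))))) → 1
  π[f,w,u,e]((R ⋈[e=f] (π[f](σ[c>3](S)) − π[f](ρ[f/e]((R ⋈[e=h] T)))))) → 1

E1 and E2 produce the same multiset:
f | w | u | e
1 | t | p | 1

yes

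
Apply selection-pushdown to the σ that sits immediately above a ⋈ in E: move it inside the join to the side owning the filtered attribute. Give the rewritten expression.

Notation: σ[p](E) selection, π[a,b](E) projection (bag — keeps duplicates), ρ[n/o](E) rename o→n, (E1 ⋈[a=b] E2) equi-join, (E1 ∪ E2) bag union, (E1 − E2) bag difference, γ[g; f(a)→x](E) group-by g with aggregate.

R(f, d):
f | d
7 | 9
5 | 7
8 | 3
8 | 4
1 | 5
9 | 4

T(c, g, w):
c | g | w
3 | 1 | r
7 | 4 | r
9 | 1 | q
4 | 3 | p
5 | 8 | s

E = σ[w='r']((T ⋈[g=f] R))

σ filters on w, owned by the left side.
E' = (σ[w='r'](T) ⋈[g=f] R)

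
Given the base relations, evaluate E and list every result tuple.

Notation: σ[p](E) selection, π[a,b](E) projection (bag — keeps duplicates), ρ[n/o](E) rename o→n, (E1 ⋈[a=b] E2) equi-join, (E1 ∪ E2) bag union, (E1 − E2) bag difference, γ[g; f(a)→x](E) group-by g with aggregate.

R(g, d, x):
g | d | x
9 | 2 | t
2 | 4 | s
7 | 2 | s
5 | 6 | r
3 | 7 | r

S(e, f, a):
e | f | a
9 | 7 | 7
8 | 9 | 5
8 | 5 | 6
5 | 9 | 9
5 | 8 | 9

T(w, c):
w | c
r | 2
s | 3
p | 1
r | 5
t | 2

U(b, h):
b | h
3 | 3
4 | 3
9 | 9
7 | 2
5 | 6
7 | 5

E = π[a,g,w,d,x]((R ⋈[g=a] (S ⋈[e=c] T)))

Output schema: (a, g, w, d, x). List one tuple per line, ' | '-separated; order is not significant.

Stepwise |·|:
  R → 5
  S → 5
  T → 5
  (S ⋈[e=c] T) → 2
  (R ⋈[g=a] (S ⋈[e=c] T)) → 2
  π[a,g,w,d,x]((R ⋈[g=a] (S ⋈[e=c] T))) → 2

== RESULT ==
a | g | w | d | x
9 | 9 | r | 2 | t
9 | 9 | r | 2 | t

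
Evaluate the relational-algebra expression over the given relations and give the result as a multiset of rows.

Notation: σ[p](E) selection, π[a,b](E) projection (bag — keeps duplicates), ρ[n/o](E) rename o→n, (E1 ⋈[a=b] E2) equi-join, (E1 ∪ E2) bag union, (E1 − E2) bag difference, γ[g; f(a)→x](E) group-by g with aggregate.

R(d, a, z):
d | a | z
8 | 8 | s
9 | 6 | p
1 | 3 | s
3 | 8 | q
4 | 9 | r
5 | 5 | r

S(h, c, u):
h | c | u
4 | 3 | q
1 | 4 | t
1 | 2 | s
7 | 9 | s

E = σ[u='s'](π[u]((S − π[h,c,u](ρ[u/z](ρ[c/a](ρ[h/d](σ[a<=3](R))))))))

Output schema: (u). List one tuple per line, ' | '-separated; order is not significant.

Subexpression sizes:
  S → 4
  R → 6
  σ[a<=3](R) → 1
  ρ[h/d](σ[a<=3](R)) → 1
  ρ[c/a](ρ[h/d](σ[a<=3](R))) → 1
  ρ[u/z](ρ[c/a](ρ[h/d](σ[a<=3](R)))) → 1
  π[h,c,u](ρ[u/z](ρ[c/a](ρ[h/d](σ[a<=3](R))))) → 1
  (S − π[h,c,u](ρ[u/z](ρ[c/a](ρ[h/d](σ[a<=3](R)))))) → 4
  π[u]((S − π[h,c,u](ρ[u/z](ρ[c/a](ρ[h/d](σ[a<=3](R))))))) → 4
  σ[u='s'](π[u]((S − π[h,c,u](ρ[u/z](ρ[c/a](ρ[h/d](σ[a<=3](R)))))))) → 2

== RESULT ==
u
s
s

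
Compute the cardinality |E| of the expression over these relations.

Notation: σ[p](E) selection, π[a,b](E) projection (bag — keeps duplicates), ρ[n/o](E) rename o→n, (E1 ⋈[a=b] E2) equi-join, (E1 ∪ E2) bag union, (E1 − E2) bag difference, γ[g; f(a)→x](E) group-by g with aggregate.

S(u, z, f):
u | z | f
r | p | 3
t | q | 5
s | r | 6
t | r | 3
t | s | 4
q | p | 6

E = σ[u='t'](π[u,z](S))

Stepwise |·|:
  S → 6
  π[u,z](S) → 6
  σ[u='t'](π[u,z](S)) → 3

|E| = 3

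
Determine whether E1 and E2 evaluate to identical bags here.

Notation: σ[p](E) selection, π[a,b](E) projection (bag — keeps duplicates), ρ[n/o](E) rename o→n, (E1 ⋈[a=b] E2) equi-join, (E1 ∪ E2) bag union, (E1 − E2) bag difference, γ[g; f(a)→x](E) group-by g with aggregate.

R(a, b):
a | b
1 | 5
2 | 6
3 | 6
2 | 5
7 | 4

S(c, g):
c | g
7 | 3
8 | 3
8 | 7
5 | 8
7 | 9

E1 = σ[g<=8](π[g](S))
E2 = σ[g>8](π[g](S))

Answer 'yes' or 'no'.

E1 per-node cardinality:
  S → 5
  π[g](S) → 5
  σ[g<=8](π[g](S)) → 4
E2 per-node cardinality:
  S → 5
  π[g](S) → 5
  σ[g>8](π[g](S)) → 1

E1 result:
g
3
3
7
8
E2 result:
g
9
Witness: (7,) appears 1× in E1 but 0× in E2.

no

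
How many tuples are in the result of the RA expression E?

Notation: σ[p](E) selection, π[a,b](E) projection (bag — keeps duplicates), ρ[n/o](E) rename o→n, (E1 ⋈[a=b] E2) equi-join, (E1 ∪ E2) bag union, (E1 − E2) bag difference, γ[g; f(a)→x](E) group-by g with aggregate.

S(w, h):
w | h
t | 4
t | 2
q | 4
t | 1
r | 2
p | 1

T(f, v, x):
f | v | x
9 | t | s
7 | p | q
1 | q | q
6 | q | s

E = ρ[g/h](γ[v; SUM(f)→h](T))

Per-node cardinality:
  T → 4
  γ[v; SUM(f)→h](T) → 3
  ρ[g/h](γ[v; SUM(f)→h](T)) → 3

|E| = 3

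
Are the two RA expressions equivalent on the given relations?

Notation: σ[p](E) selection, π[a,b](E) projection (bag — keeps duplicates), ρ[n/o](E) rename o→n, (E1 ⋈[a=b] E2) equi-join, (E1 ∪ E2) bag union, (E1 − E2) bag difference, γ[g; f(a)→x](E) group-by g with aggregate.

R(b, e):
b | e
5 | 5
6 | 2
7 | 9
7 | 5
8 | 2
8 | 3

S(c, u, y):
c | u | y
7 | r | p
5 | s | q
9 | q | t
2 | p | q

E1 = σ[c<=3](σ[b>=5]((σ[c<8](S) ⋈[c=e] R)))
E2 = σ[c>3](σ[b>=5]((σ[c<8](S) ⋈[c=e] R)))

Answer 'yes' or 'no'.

E1 row counts bottom-up:
  S → 4
  σ[c<8](S) → 3
  R → 6
  (σ[c<8](S) ⋈[c=e] R) → 4
  σ[b>=5]((σ[c<8](S) ⋈[c=e] R)) → 4
  σ[c<=3](σ[b>=5]((σ[c<8](S) ⋈[c=e] R))) → 2
E2 row counts bottom-up:
  S → 4
  σ[c<8](S) → 3
  R → 6
  (σ[c<8](S) ⋈[c=e] R) → 4
  σ[b>=5]((σ[c<8](S) ⋈[c=e] R)) → 4
  σ[c>3](σ[b>=5]((σ[c<8](S) ⋈[c=e] R))) → 2

E1 result:
c | u | y | b | e
2 | p | q | 6 | 2
2 | p | q | 8 | 2
E2 result:
c | u | y | b | e
5 | s | q | 5 | 5
5 | s | q | 7 | 5
Witness: (5, 's', 'q', 7, 5) appears 0× in E1 but 1× in E2.

no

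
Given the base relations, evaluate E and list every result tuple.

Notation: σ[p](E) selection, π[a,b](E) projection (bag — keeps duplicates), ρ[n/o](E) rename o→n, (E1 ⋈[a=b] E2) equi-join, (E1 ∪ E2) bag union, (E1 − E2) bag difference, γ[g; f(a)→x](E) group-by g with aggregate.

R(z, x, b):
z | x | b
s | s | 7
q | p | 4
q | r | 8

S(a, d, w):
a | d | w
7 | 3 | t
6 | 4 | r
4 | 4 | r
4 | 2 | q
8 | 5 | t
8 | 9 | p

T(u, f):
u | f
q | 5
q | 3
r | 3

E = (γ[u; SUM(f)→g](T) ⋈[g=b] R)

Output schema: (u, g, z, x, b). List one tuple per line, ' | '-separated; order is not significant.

Stepwise |·|:
  T → 3
  γ[u; SUM(f)→g](T) → 2
  R → 3
  (γ[u; SUM(f)→g](T) ⋈[g=b] R) → 1

== RESULT ==
u | g | z | x | b
q | 8 | q | r | 8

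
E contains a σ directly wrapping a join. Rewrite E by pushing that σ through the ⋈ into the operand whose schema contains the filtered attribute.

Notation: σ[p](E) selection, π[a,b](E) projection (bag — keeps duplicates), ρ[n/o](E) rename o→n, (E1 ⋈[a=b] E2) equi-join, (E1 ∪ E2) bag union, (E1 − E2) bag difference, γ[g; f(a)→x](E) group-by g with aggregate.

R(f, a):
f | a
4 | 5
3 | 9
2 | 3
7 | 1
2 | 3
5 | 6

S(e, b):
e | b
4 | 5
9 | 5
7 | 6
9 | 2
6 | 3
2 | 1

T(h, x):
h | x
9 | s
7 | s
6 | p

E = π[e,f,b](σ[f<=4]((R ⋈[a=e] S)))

σ filters on f, owned by the left side.
E' = π[e,f,b]((σ[f<=4](R) ⋈[a=e] S))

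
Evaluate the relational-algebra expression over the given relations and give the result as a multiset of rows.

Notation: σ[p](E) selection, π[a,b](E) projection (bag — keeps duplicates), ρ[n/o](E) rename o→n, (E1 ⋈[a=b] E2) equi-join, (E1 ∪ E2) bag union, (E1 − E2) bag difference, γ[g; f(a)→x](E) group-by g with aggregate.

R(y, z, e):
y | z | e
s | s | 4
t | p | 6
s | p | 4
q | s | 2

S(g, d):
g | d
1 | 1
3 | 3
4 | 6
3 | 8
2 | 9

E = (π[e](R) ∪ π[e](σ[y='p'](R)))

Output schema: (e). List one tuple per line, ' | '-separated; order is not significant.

Subexpression sizes:
  R → 4
  π[e](R) → 4
  R → 4
  σ[y='p'](R) → 0
  π[e](σ[y='p'](R)) → 0
  (π[e](R) ∪ π[e](σ[y='p'](R))) → 4

== RESULT ==
e
2
4
4
6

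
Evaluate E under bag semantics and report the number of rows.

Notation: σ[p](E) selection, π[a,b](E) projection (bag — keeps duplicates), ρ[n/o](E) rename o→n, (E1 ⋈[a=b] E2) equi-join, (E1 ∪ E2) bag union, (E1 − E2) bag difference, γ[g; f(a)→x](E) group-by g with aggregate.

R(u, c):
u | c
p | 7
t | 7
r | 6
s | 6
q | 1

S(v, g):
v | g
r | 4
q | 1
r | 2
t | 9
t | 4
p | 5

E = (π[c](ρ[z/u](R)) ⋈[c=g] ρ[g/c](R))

Row counts bottom-up:
  R → 5
  ρ[z/u](R) → 5
  π[c](ρ[z/u](R)) → 5
  R → 5
  ρ[g/c](R) → 5
  (π[c](ρ[z/u](R)) ⋈[c=g] ρ[g/c](R)) → 9

|E| = 9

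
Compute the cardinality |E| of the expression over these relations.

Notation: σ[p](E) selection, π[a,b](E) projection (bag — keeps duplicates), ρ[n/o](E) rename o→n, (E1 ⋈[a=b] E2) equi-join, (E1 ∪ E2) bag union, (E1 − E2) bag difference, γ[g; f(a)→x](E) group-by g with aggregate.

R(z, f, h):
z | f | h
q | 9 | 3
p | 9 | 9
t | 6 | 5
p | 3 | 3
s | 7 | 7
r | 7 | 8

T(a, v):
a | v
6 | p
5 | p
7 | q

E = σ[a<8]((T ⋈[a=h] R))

Row counts bottom-up:
  T → 3
  R → 6
  (T ⋈[a=h] R) → 2
  σ[a<8]((T ⋈[a=h] R)) → 2

|E| = 2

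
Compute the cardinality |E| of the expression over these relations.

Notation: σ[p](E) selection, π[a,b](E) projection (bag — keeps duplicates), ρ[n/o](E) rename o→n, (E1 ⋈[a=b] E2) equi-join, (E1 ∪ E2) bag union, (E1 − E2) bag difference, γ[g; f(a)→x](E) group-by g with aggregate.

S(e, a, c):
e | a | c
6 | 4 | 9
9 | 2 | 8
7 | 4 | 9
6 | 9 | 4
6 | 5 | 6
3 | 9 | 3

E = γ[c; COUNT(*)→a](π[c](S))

Row counts bottom-up:
  S → 6
  π[c](S) → 6
  γ[c; COUNT(*)→a](π[c](S)) → 5

|E| = 5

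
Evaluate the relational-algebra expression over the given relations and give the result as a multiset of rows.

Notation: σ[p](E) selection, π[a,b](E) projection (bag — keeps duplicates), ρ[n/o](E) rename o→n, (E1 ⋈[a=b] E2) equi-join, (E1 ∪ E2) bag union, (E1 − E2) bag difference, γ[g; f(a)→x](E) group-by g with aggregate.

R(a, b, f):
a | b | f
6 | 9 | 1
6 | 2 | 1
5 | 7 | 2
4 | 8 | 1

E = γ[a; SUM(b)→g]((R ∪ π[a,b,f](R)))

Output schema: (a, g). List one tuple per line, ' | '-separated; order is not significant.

Subexpression sizes:
  R → 4
  R → 4
  π[a,b,f](R) → 4
  (R ∪ π[a,b,f](R)) → 8
  γ[a; SUM(b)→g]((R ∪ π[a,b,f](R))) → 3

== RESULT ==
a | g
4 | 16
5 | 14
6 | 22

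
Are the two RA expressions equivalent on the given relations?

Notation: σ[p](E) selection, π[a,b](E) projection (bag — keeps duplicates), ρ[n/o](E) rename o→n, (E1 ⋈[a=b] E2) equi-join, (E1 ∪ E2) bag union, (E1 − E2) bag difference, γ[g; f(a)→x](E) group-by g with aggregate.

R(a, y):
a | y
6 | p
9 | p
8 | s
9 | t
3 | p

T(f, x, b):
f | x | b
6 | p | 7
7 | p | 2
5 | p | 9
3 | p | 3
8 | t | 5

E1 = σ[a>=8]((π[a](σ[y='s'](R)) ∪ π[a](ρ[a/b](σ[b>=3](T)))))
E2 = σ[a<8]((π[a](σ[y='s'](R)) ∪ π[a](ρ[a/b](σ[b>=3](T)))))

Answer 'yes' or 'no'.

E1 subexpression sizes:
  R → 5
  σ[y='s'](R) → 1
  π[a](σ[y='s'](R)) → 1
  T → 5
  σ[b>=3](T) → 4
  ρ[a/b](σ[b>=3](T)) → 4
  π[a](ρ[a/b](σ[b>=3](T))) → 4
  (π[a](σ[y='s'](R)) ∪ π[a](ρ[a/b](σ[b>=3](T)))) → 5
  σ[a>=8]((π[a](σ[y='s'](R)) ∪ π[a](ρ[a/b](σ[b>=3](T))))) → 2
E2 subexpression sizes:
  R → 5
  σ[y='s'](R) → 1
  π[a](σ[y='s'](R)) → 1
  T → 5
  σ[b>=3](T) → 4
  ρ[a/b](σ[b>=3](T)) → 4
  π[a](ρ[a/b](σ[b>=3](T))) → 4
  (π[a](σ[y='s'](R)) ∪ π[a](ρ[a/b](σ[b>=3](T)))) → 5
  σ[a<8]((π[a](σ[y='s'](R)) ∪ π[a](ρ[a/b](σ[b>=3](T))))) → 3

E1 result:
a
8
9
E2 result:
a
3
5
7
Witness: (7,) appears 0× in E1 but 1× in E2.

no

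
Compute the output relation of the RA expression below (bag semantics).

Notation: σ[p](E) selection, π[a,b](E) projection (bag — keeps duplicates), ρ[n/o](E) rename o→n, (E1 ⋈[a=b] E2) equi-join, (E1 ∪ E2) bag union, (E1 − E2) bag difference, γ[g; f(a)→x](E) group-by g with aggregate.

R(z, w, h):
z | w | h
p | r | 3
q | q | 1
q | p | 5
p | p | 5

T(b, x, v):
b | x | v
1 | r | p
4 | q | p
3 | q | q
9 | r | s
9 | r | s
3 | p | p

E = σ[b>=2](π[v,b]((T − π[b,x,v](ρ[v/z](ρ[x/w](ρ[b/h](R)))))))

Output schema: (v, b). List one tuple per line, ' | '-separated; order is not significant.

Subexpression sizes:
  T → 6
  R → 4
  ρ[b/h](R) → 4
  ρ[x/w](ρ[b/h](R)) → 4
  ρ[v/z](ρ[x/w](ρ[b/h](R))) → 4
  π[b,x,v](ρ[v/z](ρ[x/w](ρ[b/h](R)))) → 4
  (T − π[b,x,v](ρ[v/z](ρ[x/w](ρ[b/h](R))))) → 6
  π[v,b]((T − π[b,x,v](ρ[v/z](ρ[x/w](ρ[b/h](R)))))) → 6
  σ[b>=2](π[v,b]((T − π[b,x,v](ρ[v/z](ρ[x/w](ρ[b/h](R))))))) → 5

== RESULT ==
v | b
p | 3
p | 4
q | 3
s | 9
s | 9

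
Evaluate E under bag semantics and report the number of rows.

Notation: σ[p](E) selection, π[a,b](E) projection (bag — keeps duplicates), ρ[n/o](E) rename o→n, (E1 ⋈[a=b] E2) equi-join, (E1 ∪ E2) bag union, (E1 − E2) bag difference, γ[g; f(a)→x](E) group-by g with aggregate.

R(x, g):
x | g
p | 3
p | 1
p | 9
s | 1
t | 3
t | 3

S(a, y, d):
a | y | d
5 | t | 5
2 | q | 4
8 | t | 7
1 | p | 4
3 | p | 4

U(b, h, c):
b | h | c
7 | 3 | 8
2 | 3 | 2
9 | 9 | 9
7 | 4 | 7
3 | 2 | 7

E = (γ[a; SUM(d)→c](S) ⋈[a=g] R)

Per-node cardinality:
  S → 5
  γ[a; SUM(d)→c](S) → 5
  R → 6
  (γ[a; SUM(d)→c](S) ⋈[a=g] R) → 5

|E| = 5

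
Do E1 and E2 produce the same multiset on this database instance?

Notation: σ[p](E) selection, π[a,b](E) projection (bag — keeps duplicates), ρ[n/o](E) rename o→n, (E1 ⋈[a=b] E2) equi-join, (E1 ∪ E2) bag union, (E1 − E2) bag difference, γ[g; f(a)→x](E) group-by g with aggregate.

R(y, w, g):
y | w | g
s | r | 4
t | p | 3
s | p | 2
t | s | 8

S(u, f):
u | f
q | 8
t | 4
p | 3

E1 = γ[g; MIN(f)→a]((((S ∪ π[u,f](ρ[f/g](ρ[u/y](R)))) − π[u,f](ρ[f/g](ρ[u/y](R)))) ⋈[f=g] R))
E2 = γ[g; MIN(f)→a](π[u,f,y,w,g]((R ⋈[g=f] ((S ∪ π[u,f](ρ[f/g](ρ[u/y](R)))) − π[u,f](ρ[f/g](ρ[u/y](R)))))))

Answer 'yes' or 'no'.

E1 stepwise |·|:
  S → 3
  R → 4
  ρ[u/y](R) → 4
  ρ[f/g](ρ[u/y](R)) → 4
  π[u,f](ρ[f/g](ρ[u/y](R))) → 4
  (S ∪ π[u,f](ρ[f/g](ρ[u/y](R)))) → 7
  R → 4
  ρ[u/y](R) → 4
  ρ[f/g](ρ[u/y](R)) → 4
  π[u,f](ρ[f/g](ρ[u/y](R))) → 4
  ((S ∪ π[u,f](ρ[f/g](ρ[u/y](R)))) − π[u,f](ρ[f/g](ρ[u/y](R)))) → 3
  R → 4
  (((S ∪ π[u,f](ρ[f/g](ρ[u/y](R)))) − π[u,f](ρ[f/g](ρ[u/y](R)))) ⋈[f=g] R) → 3
  γ[g; MIN(f)→a]((((S ∪ π[u,f](ρ[f/g](ρ[u/y](R)))) − π[u,f](ρ[f/g](ρ[u/y](R)))) ⋈[f=g] R)) → 3
E2 stepwise |·|:
  R → 4
  S → 3
  R → 4
  ρ[u/y](R) → 4
  ρ[f/g](ρ[u/y](R)) → 4
  π[u,f](ρ[f/g](ρ[u/y](R))) → 4
  (S ∪ π[u,f](ρ[f/g](ρ[u/y](R)))) → 7
  R → 4
  ρ[u/y](R) → 4
  ρ[f/g](ρ[u/y](R)) → 4
  π[u,f](ρ[f/g](ρ[u/y](R))) → 4
  ((S ∪ π[u,f](ρ[f/g](ρ[u/y](R)))) − π[u,f](ρ[f/g](ρ[u/y](R)))) → 3
  (R ⋈[g=f] ((S ∪ π[u,f](ρ[f/g](ρ[u/y](R)))) − π[u,f](ρ[f/g](ρ[u/y](R))))) → 3
  π[u,f,y,w,g]((R ⋈[g=f] ((S ∪ π[u,f](ρ[f/g](ρ[u/y](R)))) − π[u,f](ρ[f/g](ρ[u/y](R)))))) → 3
  γ[g; MIN(f)→a](π[u,f,y,w,g]((R ⋈[g=f] ((S ∪ π[u,f](ρ[f/g](ρ[u/y](R)))) − π[u,f](ρ[f/g](ρ[u/y](R))))))) → 3

E1 and E2 produce the same multiset:
g | a
3 | 3
4 | 4
8 | 8

yes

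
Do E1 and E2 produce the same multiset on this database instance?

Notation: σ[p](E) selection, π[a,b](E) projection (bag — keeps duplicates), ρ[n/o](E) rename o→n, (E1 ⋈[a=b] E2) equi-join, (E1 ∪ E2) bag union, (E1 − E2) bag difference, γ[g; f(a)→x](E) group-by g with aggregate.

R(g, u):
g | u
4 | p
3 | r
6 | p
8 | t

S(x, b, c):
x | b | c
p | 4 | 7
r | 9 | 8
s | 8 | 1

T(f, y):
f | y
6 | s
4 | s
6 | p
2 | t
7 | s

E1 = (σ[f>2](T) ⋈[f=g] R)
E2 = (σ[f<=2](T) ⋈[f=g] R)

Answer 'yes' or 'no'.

E1 row counts bottom-up:
  T → 5
  σ[f>2](T) → 4
  R → 4
  (σ[f>2](T) ⋈[f=g] R) → 3
E2 row counts bottom-up:
  T → 5
  σ[f<=2](T) → 1
  R → 4
  (σ[f<=2](T) ⋈[f=g] R) → 0

E1 result:
f | y | g | u
4 | s | 4 | p
6 | p | 6 | p
6 | s | 6 | p
E2 result:
f | y | g | u
(0 rows)
Witness: (4, 's', 4, 'p') appears 1× in E1 but 0× in E2.

no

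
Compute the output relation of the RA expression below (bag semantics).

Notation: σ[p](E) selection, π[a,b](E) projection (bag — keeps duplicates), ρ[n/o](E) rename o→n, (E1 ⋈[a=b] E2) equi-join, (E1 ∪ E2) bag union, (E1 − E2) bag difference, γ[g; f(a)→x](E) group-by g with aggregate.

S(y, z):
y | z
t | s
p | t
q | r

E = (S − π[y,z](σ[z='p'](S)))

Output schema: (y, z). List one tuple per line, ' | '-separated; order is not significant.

Stepwise |·|:
  S → 3
  S → 3
  σ[z='p'](S) → 0
  π[y,z](σ[z='p'](S)) → 0
  (S − π[y,z](σ[z='p'](S))) → 3

== RESULT ==
y | z
p | t
q | r
t | s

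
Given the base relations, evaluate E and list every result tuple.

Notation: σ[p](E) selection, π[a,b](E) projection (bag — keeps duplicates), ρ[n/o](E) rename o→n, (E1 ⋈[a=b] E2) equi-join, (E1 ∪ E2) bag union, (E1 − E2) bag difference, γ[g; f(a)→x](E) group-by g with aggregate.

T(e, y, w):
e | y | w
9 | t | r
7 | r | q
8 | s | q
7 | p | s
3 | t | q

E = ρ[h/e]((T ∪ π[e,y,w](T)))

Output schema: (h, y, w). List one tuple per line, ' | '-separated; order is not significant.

Subexpression sizes:
  T → 5
  T → 5
  π[e,y,w](T) → 5
  (T ∪ π[e,y,w](T)) → 10
  ρ[h/e]((T ∪ π[e,y,w](T))) → 10

== RESULT ==
h | y | w
3 | t | q
3 | t | q
7 | p | s
7 | p | s
7 | r | q
7 | r | q
8 | s | q
8 | s | q
9 | t | r
9 | t | r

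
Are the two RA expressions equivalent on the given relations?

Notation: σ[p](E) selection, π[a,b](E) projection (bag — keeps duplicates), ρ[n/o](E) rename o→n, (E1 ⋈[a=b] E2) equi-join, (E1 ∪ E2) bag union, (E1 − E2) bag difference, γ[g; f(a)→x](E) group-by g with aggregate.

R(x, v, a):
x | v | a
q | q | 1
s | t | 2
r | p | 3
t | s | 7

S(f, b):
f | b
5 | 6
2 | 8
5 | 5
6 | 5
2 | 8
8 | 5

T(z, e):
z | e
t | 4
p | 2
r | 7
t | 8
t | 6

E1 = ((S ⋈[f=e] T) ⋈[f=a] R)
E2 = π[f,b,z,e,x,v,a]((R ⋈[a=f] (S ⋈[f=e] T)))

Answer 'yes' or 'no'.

E1 row counts bottom-up:
  S → 6
  T → 5
  (S ⋈[f=e] T) → 4
  R → 4
  ((S ⋈[f=e] T) ⋈[f=a] R) → 2
E2 row counts bottom-up:
  R → 4
  S → 6
  T → 5
  (S ⋈[f=e] T) → 4
  (R ⋈[a=f] (S ⋈[f=e] T)) → 2
  π[f,b,z,e,x,v,a]((R ⋈[a=f] (S ⋈[f=e] T))) → 2

E1 and E2 produce the same multiset:
f | b | z | e | x | v | a
2 | 8 | p | 2 | s | t | 2
2 | 8 | p | 2 | s | t | 2

yes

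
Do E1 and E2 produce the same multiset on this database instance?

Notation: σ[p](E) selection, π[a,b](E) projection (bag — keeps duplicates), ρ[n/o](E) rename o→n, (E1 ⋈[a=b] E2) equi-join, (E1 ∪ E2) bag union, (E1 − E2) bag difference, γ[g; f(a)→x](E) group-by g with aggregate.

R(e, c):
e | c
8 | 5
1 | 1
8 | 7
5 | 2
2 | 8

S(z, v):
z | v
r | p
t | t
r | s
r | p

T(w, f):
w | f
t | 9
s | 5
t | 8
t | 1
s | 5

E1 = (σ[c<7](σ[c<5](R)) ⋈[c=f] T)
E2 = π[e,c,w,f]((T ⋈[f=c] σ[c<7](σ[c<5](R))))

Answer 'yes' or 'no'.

E1 row counts bottom-up:
  R → 5
  σ[c<5](R) → 2
  σ[c<7](σ[c<5](R)) → 2
  T → 5
  (σ[c<7](σ[c<5](R)) ⋈[c=f] T) → 1
E2 row counts bottom-up:
  T → 5
  R → 5
  σ[c<5](R) → 2
  σ[c<7](σ[c<5](R)) → 2
  (T ⋈[f=c] σ[c<7](σ[c<5](R))) → 1
  π[e,c,w,f]((T ⋈[f=c] σ[c<7](σ[c<5](R)))) → 1

E1 and E2 produce the same multiset:
e | c | w | f
1 | 1 | t | 1

yes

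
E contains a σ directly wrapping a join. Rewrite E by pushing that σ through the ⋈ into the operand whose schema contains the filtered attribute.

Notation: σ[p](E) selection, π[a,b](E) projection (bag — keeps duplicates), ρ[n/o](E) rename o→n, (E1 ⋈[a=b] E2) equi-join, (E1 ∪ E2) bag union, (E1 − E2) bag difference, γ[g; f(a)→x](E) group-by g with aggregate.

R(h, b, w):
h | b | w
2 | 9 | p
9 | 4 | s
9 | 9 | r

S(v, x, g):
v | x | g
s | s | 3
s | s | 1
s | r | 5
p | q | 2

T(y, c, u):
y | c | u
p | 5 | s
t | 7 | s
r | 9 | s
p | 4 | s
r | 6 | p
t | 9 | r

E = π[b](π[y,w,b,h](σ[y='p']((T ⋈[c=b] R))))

σ filters on y, owned by the left side.
E' = π[b](π[y,w,b,h]((σ[y='p'](T) ⋈[c=b] R)))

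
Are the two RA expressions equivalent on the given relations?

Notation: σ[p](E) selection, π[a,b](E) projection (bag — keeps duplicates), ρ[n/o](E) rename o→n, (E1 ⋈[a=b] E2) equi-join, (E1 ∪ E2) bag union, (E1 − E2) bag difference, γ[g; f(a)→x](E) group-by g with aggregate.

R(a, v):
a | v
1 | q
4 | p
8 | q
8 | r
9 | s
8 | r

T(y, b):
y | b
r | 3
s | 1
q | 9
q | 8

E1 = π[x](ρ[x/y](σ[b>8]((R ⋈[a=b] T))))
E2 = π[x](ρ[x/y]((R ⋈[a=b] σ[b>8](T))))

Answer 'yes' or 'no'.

E1 per-node cardinality:
  R → 6
  T → 4
  (R ⋈[a=b] T) → 5
  σ[b>8]((R ⋈[a=b] T)) → 1
  ρ[x/y](σ[b>8]((R ⋈[a=b] T))) → 1
  π[x](ρ[x/y](σ[b>8]((R ⋈[a=b] T)))) → 1
E2 per-node cardinality:
  R → 6
  T → 4
  σ[b>8](T) → 1
  (R ⋈[a=b] σ[b>8](T)) → 1
  ρ[x/y]((R ⋈[a=b] σ[b>8](T))) → 1
  π[x](ρ[x/y]((R ⋈[a=b] σ[b>8](T)))) → 1

E1 and E2 produce the same multiset:
x
q

yes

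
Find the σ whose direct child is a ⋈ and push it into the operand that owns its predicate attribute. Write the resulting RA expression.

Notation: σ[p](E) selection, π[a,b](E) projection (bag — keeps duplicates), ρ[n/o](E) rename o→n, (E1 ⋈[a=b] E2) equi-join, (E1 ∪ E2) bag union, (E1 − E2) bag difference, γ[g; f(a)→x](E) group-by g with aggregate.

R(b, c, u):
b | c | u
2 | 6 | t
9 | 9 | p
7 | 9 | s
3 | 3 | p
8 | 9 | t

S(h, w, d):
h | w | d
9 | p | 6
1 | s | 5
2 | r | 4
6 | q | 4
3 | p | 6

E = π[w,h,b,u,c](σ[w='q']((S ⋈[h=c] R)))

σ filters on w, owned by the left side.
E' = π[w,h,b,u,c]((σ[w='q'](S) ⋈[h=c] R))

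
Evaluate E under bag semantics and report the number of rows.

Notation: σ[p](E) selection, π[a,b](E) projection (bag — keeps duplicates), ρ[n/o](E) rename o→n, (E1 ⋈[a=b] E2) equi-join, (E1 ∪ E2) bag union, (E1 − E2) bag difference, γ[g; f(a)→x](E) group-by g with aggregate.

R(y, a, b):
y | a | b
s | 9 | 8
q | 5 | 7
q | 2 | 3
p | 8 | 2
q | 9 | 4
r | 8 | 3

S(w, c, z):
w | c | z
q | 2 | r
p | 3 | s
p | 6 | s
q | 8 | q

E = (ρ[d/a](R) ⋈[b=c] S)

Subexpression sizes:
  R → 6
  ρ[d/a](R) → 6
  S → 4
  (ρ[d/a](R) ⋈[b=c] S) → 4

|E| = 4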